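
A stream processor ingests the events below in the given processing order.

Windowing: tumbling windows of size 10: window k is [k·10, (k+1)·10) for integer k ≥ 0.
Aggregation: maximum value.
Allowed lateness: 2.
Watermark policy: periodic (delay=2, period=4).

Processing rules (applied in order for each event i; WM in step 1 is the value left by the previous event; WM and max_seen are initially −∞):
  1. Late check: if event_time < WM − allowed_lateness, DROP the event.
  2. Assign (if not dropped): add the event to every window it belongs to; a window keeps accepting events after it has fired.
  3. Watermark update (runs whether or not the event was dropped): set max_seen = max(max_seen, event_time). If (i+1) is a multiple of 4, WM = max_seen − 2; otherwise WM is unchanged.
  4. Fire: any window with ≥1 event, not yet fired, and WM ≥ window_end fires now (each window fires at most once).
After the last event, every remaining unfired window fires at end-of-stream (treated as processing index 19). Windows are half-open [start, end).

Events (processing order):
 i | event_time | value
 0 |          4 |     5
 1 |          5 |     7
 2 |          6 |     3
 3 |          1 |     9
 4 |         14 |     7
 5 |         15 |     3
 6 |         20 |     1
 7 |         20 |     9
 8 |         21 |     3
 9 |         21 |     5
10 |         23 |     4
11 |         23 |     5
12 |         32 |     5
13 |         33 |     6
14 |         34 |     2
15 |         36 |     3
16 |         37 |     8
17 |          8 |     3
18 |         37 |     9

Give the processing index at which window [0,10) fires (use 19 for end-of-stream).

7

i=0 t=4 v=5: → [0,10); WM=−∞
i=1 t=5 v=7: → [0,10); WM=−∞
i=2 t=6 v=3: → [0,10); WM=−∞
i=3 t=1 v=9: → [0,10); WM=4
i=4 t=14 v=7: → [10,20); WM=4
i=5 t=15 v=3: → [10,20); WM=4
i=6 t=20 v=1: → [20,30); WM=4
i=7 t=20 v=9: → [20,30); WM=18; [0,10) fires=9
i=8 t=21 v=3: → [20,30); WM=18
i=9 t=21 v=5: → [20,30); WM=18
i=10 t=23 v=4: → [20,30); WM=18
i=11 t=23 v=5: → [20,30); WM=21; [10,20) fires=7
i=12 t=32 v=5: → [30,40); WM=21
i=13 t=33 v=6: → [30,40); WM=21
i=14 t=34 v=2: → [30,40); WM=21
i=15 t=36 v=3: → [30,40); WM=34; [20,30) fires=9
i=16 t=37 v=8: → [30,40); WM=34
i=17 t=8 v=3: DROP (t<34-2); WM=34
i=18 t=37 v=9: → [30,40); WM=34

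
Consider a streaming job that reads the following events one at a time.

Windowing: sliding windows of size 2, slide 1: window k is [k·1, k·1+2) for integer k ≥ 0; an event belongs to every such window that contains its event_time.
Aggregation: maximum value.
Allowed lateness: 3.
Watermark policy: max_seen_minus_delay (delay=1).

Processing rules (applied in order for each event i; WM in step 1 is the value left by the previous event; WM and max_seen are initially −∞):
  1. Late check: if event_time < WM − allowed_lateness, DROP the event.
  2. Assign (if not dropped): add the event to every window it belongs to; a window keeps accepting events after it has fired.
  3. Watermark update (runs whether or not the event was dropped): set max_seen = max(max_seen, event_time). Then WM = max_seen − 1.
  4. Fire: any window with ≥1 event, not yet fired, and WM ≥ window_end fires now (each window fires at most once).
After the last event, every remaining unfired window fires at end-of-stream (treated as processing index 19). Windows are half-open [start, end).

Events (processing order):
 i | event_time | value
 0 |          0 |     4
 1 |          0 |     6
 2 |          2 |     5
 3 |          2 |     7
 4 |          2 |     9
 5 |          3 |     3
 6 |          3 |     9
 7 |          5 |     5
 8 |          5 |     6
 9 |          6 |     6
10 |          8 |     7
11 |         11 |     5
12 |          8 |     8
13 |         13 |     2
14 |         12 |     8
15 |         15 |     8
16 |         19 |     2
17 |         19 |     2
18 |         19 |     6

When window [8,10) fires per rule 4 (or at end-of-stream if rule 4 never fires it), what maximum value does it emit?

7

i=0 t=0 v=4: → [0,2); WM=-1
i=1 t=0 v=6: → [0,2); WM=-1
i=2 t=2 v=5: → [2,4),[1,3); WM=1
i=3 t=2 v=7: → [2,4),[1,3); WM=1
i=4 t=2 v=9: → [2,4),[1,3); WM=1
i=5 t=3 v=3: → [3,5),[2,4); WM=2; [0,2) fires=6
i=6 t=3 v=9: → [3,5),[2,4); WM=2
i=7 t=5 v=5: → [5,7),[4,6); WM=4; [1,3) fires=9 [2,4) fires=9
i=8 t=5 v=6: → [5,7),[4,6); WM=4
i=9 t=6 v=6: → [6,8),[5,7); WM=5; [3,5) fires=9
i=10 t=8 v=7: → [8,10),[7,9); WM=7; [4,6) fires=6 [5,7) fires=6
i=11 t=11 v=5: → [11,13),[10,12); WM=10; [6,8) fires=6 [7,9) fires=7 [8,10) fires=7
i=12 t=8 v=8: → [8,10),[7,9); WM=10
i=13 t=13 v=2: → [13,15),[12,14); WM=12; [10,12) fires=5
i=14 t=12 v=8: → [12,14),[11,13); WM=12
i=15 t=15 v=8: → [15,17),[14,16); WM=14; [11,13) fires=8 [12,14) fires=8
i=16 t=19 v=2: → [19,21),[18,20); WM=18; [13,15) fires=2 [14,16) fires=8 [15,17) fires=8
i=17 t=19 v=2: → [19,21),[18,20); WM=18
i=18 t=19 v=6: → [19,21),[18,20); WM=18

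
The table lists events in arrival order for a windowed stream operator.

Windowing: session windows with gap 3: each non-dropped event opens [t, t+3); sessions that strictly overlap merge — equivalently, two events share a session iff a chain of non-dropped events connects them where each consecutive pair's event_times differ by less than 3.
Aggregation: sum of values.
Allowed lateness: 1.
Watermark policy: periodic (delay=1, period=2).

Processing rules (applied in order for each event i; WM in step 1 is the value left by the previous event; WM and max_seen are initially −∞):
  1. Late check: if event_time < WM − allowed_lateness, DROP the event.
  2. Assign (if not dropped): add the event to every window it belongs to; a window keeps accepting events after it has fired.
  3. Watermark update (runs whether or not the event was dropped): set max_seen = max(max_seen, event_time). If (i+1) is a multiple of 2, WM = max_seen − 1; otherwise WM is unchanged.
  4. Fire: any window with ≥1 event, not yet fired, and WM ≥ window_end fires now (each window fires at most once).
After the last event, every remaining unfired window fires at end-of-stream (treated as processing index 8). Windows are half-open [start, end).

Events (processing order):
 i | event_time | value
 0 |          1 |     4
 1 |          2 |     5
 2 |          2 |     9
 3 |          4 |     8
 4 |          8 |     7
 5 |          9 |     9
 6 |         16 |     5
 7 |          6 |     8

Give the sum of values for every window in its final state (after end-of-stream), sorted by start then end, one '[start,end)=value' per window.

[1,7)=26 [8,12)=16 [16,19)=5

i=0 t=1 v=4: → [1,4); WM=−∞
i=1 t=2 v=5: → [1,5); WM=1
i=2 t=2 v=9: → [1,5); WM=1
i=3 t=4 v=8: → [1,7); WM=3
i=4 t=8 v=7: → [8,11); WM=3
i=5 t=9 v=9: → [8,12); WM=8
i=6 t=16 v=5: → [16,19); WM=8
i=7 t=6 v=8: DROP (t<8-1); WM=15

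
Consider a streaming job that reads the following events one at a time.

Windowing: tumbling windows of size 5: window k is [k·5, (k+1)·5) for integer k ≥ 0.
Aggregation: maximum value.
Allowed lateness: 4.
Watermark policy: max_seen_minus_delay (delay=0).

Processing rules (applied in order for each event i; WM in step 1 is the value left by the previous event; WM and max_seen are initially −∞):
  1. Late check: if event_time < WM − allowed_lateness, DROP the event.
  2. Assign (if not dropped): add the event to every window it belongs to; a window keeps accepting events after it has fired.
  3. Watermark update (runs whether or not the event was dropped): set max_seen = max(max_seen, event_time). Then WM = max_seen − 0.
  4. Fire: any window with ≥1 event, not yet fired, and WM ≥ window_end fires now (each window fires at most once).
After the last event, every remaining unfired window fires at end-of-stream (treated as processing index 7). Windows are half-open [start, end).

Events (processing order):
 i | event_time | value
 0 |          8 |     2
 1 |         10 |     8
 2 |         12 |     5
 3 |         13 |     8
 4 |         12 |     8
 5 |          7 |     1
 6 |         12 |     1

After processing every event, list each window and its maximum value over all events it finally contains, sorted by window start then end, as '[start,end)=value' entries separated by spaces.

i=0 t=8 v=2: → [5,10); WM=8
i=1 t=10 v=8: → [10,15); WM=10; [5,10) fires=2
i=2 t=12 v=5: → [10,15); WM=12
i=3 t=13 v=8: → [10,15); WM=13
i=4 t=12 v=8: → [10,15); WM=13
i=5 t=7 v=1: DROP (t<13-4); WM=13
i=6 t=12 v=1: → [10,15); WM=13

[5,10)=2 [10,15)=8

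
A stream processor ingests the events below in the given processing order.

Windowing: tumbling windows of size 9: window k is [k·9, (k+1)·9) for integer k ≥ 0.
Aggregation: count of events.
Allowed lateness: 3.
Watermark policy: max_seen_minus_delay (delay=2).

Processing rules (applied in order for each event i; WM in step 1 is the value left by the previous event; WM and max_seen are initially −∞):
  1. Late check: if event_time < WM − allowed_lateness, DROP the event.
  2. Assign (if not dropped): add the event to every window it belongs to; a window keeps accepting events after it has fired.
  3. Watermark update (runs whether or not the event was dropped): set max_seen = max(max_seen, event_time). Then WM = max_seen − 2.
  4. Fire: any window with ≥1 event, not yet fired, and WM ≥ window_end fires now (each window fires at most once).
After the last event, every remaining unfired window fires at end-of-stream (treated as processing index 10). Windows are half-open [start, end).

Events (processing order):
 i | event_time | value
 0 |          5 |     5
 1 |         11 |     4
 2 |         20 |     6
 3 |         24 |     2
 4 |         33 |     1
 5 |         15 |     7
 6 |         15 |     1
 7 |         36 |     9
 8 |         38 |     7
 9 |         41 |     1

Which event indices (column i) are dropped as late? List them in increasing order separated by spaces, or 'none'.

5 6

i=0 t=5 v=5: → [0,9); WM=3
i=1 t=11 v=4: → [9,18); WM=9; [0,9) fires=1
i=2 t=20 v=6: → [18,27); WM=18; [9,18) fires=1
i=3 t=24 v=2: → [18,27); WM=22
i=4 t=33 v=1: → [27,36); WM=31; [18,27) fires=2
i=5 t=15 v=7: DROP (t<31-3); WM=31
i=6 t=15 v=1: DROP (t<31-3); WM=31
i=7 t=36 v=9: → [36,45); WM=34
i=8 t=38 v=7: → [36,45); WM=36; [27,36) fires=1
i=9 t=41 v=1: → [36,45); WM=39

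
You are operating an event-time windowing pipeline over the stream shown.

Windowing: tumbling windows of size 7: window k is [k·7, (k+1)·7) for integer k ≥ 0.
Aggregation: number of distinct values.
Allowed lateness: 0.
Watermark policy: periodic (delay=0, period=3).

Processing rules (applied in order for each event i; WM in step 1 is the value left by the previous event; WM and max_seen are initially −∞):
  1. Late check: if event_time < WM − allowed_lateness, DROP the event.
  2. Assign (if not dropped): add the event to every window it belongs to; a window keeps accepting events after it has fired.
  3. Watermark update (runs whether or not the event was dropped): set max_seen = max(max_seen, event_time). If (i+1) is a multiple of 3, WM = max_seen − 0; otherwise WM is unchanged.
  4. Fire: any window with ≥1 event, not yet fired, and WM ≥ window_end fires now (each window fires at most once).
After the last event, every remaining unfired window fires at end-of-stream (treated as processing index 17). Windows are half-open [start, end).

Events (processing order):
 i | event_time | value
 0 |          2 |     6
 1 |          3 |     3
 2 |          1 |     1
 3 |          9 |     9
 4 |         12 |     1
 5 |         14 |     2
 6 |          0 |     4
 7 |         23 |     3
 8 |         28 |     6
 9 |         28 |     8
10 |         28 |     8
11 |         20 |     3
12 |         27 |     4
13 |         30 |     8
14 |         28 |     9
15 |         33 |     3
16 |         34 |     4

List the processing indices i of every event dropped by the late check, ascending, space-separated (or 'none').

i=0 t=2 v=6: → [0,7); WM=−∞
i=1 t=3 v=3: → [0,7); WM=−∞
i=2 t=1 v=1: → [0,7); WM=3
i=3 t=9 v=9: → [7,14); WM=3
i=4 t=12 v=1: → [7,14); WM=3
i=5 t=14 v=2: → [14,21); WM=14; [0,7) fires=3 [7,14) fires=2
i=6 t=0 v=4: DROP (t<14-0); WM=14
i=7 t=23 v=3: → [21,28); WM=14
i=8 t=28 v=6: → [28,35); WM=28; [14,21) fires=1 [21,28) fires=1
i=9 t=28 v=8: → [28,35); WM=28
i=10 t=28 v=8: → [28,35); WM=28
i=11 t=20 v=3: DROP (t<28-0); WM=28
i=12 t=27 v=4: DROP (t<28-0); WM=28
i=13 t=30 v=8: → [28,35); WM=28
i=14 t=28 v=9: → [28,35); WM=30
i=15 t=33 v=3: → [28,35); WM=30
i=16 t=34 v=4: → [28,35); WM=30

6 11 12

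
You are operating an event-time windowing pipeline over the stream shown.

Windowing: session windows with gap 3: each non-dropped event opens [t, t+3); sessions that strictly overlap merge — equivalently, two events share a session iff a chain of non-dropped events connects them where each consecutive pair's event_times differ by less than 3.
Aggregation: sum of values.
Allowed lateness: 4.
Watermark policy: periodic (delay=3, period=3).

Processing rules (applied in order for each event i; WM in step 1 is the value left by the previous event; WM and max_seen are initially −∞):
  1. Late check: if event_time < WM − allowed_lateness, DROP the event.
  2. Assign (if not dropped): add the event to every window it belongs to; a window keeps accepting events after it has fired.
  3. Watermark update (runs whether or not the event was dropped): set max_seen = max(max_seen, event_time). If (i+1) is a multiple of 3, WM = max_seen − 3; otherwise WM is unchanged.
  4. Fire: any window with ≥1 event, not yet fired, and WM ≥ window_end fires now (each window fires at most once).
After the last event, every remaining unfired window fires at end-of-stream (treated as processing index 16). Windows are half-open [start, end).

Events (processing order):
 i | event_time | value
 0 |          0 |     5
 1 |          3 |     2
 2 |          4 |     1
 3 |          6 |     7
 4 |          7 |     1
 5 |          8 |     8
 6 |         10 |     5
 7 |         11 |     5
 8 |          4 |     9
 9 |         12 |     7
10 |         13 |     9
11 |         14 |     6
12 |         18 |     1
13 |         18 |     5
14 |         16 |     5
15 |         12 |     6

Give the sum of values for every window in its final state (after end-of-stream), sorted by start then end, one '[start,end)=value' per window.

[0,3)=5 [3,21)=77

i=0 t=0 v=5: → [0,3); WM=−∞
i=1 t=3 v=2: → [3,6); WM=−∞
i=2 t=4 v=1: → [3,7); WM=1
i=3 t=6 v=7: → [3,9); WM=1
i=4 t=7 v=1: → [3,10); WM=1
i=5 t=8 v=8: → [3,11); WM=5
i=6 t=10 v=5: → [3,13); WM=5
i=7 t=11 v=5: → [3,14); WM=5
i=8 t=4 v=9: → [3,14); WM=8
i=9 t=12 v=7: → [3,15); WM=8
i=10 t=13 v=9: → [3,16); WM=8
i=11 t=14 v=6: → [3,17); WM=11
i=12 t=18 v=1: → [18,21); WM=11
i=13 t=18 v=5: → [18,21); WM=11
i=14 t=16 v=5: → [3,21); WM=15
i=15 t=12 v=6: → [3,21); WM=15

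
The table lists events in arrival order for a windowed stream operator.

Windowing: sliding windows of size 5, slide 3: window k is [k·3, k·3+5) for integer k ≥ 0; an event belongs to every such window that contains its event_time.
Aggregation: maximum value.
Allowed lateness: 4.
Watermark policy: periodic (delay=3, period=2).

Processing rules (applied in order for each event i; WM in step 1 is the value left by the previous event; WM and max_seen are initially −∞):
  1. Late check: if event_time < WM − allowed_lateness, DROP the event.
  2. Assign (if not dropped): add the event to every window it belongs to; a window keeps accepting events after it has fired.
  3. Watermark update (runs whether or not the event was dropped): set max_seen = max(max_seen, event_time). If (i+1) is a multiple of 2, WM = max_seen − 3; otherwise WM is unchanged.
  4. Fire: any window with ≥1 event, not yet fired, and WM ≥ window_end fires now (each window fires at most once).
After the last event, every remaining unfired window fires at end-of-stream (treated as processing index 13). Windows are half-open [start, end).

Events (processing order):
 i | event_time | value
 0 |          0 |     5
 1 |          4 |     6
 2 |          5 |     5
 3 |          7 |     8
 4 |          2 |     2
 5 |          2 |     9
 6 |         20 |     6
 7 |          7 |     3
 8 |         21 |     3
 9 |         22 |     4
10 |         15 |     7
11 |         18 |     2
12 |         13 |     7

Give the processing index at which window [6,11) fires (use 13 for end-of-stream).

7

i=0 t=0 v=5: → [0,5); WM=−∞
i=1 t=4 v=6: → [3,8),[0,5); WM=1
i=2 t=5 v=5: → [3,8); WM=1
i=3 t=7 v=8: → [6,11),[3,8); WM=4
i=4 t=2 v=2: → [0,5); WM=4
i=5 t=2 v=9: → [0,5); WM=4
i=6 t=20 v=6: → [18,23); WM=4
i=7 t=7 v=3: → [6,11),[3,8); WM=17; [0,5) fires=9 [3,8) fires=8 [6,11) fires=8
i=8 t=21 v=3: → [21,26),[18,23); WM=17
i=9 t=22 v=4: → [21,26),[18,23); WM=19
i=10 t=15 v=7: → [15,20),[12,17); WM=19; [12,17) fires=7
i=11 t=18 v=2: → [18,23),[15,20); WM=19
i=12 t=13 v=7: DROP (t<19-4); WM=19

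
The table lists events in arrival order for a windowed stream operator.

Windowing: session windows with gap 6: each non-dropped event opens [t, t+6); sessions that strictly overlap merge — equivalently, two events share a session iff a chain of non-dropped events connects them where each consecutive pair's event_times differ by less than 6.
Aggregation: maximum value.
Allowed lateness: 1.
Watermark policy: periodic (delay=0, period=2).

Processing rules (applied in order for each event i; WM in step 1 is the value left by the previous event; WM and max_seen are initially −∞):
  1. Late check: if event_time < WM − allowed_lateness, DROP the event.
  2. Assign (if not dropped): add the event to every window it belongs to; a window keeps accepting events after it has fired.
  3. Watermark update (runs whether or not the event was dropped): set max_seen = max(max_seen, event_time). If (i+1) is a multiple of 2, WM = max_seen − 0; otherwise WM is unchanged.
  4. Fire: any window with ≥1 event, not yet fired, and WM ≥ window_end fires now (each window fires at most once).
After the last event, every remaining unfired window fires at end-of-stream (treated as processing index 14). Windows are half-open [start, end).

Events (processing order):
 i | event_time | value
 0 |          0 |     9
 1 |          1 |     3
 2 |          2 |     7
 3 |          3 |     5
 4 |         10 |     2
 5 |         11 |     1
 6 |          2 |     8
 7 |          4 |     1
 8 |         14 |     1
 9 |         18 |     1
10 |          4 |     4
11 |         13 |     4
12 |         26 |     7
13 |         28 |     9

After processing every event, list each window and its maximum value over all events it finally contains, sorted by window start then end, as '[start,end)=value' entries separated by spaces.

[0,9)=9 [10,24)=2 [26,34)=9

i=0 t=0 v=9: → [0,6); WM=−∞
i=1 t=1 v=3: → [0,7); WM=1
i=2 t=2 v=7: → [0,8); WM=1
i=3 t=3 v=5: → [0,9); WM=3
i=4 t=10 v=2: → [10,16); WM=3
i=5 t=11 v=1: → [10,17); WM=11
i=6 t=2 v=8: DROP (t<11-1); WM=11
i=7 t=4 v=1: DROP (t<11-1); WM=11
i=8 t=14 v=1: → [10,20); WM=11
i=9 t=18 v=1: → [10,24); WM=18
i=10 t=4 v=4: DROP (t<18-1); WM=18
i=11 t=13 v=4: DROP (t<18-1); WM=18
i=12 t=26 v=7: → [26,32); WM=18
i=13 t=28 v=9: → [26,34); WM=28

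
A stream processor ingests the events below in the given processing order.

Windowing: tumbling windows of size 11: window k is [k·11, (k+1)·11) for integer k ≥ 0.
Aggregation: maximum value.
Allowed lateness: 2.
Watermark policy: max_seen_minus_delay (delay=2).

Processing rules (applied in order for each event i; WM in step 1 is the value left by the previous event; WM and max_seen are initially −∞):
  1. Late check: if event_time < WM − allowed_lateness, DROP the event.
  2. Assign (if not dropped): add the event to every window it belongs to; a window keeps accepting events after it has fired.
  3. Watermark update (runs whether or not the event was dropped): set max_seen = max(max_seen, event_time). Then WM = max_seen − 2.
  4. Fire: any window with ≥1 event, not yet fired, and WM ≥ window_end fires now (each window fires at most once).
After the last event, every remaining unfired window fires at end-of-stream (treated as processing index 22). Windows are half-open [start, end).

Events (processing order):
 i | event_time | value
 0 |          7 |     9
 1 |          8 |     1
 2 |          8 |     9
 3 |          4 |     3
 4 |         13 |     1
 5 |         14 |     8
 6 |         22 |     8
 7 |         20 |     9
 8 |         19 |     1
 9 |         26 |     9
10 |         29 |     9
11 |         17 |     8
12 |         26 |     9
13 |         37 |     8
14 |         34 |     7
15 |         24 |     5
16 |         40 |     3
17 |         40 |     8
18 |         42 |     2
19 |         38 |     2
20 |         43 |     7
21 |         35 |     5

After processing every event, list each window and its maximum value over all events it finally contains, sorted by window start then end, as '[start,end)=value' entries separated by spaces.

i=0 t=7 v=9: → [0,11); WM=5
i=1 t=8 v=1: → [0,11); WM=6
i=2 t=8 v=9: → [0,11); WM=6
i=3 t=4 v=3: → [0,11); WM=6
i=4 t=13 v=1: → [11,22); WM=11; [0,11) fires=9
i=5 t=14 v=8: → [11,22); WM=12
i=6 t=22 v=8: → [22,33); WM=20
i=7 t=20 v=9: → [11,22); WM=20
i=8 t=19 v=1: → [11,22); WM=20
i=9 t=26 v=9: → [22,33); WM=24; [11,22) fires=9
i=10 t=29 v=9: → [22,33); WM=27
i=11 t=17 v=8: DROP (t<27-2); WM=27
i=12 t=26 v=9: → [22,33); WM=27
i=13 t=37 v=8: → [33,44); WM=35; [22,33) fires=9
i=14 t=34 v=7: → [33,44); WM=35
i=15 t=24 v=5: DROP (t<35-2); WM=35
i=16 t=40 v=3: → [33,44); WM=38
i=17 t=40 v=8: → [33,44); WM=38
i=18 t=42 v=2: → [33,44); WM=40
i=19 t=38 v=2: → [33,44); WM=40
i=20 t=43 v=7: → [33,44); WM=41
i=21 t=35 v=5: DROP (t<41-2); WM=41

[0,11)=9 [11,22)=9 [22,33)=9 [33,44)=8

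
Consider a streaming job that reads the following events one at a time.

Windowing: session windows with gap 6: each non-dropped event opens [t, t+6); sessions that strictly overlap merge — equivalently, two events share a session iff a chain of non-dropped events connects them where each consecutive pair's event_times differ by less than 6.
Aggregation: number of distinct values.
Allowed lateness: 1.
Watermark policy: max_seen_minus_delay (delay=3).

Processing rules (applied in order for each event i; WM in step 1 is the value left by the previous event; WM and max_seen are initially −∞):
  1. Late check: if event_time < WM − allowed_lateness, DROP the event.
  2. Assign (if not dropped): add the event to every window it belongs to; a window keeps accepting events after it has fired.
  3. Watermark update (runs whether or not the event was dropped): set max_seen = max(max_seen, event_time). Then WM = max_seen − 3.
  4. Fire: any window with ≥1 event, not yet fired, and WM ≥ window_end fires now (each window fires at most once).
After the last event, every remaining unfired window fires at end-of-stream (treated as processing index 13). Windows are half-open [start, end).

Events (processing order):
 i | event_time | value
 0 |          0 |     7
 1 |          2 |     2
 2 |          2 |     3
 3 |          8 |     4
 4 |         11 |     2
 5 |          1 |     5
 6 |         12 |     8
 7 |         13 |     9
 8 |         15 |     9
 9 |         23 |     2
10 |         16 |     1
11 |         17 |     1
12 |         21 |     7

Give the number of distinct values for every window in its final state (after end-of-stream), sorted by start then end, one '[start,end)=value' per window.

[0,8)=3 [8,21)=4 [21,29)=2

i=0 t=0 v=7: → [0,6); WM=-3
i=1 t=2 v=2: → [0,8); WM=-1
i=2 t=2 v=3: → [0,8); WM=-1
i=3 t=8 v=4: → [8,14); WM=5
i=4 t=11 v=2: → [8,17); WM=8
i=5 t=1 v=5: DROP (t<8-1); WM=8
i=6 t=12 v=8: → [8,18); WM=9
i=7 t=13 v=9: → [8,19); WM=10
i=8 t=15 v=9: → [8,21); WM=12
i=9 t=23 v=2: → [23,29); WM=20
i=10 t=16 v=1: DROP (t<20-1); WM=20
i=11 t=17 v=1: DROP (t<20-1); WM=20
i=12 t=21 v=7: → [21,29); WM=20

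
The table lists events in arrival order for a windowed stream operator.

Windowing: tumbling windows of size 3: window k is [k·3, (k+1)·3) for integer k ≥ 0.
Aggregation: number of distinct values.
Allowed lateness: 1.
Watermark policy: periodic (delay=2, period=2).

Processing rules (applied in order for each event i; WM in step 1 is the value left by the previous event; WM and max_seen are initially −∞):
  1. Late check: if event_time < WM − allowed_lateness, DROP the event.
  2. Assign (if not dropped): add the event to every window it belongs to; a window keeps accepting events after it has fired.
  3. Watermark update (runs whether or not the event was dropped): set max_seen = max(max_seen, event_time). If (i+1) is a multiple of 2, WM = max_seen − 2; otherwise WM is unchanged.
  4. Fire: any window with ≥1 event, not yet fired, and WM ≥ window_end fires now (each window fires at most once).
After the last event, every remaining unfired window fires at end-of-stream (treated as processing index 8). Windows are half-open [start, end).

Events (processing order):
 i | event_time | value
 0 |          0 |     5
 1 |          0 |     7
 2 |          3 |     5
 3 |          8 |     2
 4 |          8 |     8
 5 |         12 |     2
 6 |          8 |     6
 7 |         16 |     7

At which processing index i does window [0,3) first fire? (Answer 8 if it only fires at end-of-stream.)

i=0 t=0 v=5: → [0,3); WM=−∞
i=1 t=0 v=7: → [0,3); WM=-2
i=2 t=3 v=5: → [3,6); WM=-2
i=3 t=8 v=2: → [6,9); WM=6; [0,3) fires=2 [3,6) fires=1
i=4 t=8 v=8: → [6,9); WM=6
i=5 t=12 v=2: → [12,15); WM=10; [6,9) fires=2
i=6 t=8 v=6: DROP (t<10-1); WM=10
i=7 t=16 v=7: → [15,18); WM=14

3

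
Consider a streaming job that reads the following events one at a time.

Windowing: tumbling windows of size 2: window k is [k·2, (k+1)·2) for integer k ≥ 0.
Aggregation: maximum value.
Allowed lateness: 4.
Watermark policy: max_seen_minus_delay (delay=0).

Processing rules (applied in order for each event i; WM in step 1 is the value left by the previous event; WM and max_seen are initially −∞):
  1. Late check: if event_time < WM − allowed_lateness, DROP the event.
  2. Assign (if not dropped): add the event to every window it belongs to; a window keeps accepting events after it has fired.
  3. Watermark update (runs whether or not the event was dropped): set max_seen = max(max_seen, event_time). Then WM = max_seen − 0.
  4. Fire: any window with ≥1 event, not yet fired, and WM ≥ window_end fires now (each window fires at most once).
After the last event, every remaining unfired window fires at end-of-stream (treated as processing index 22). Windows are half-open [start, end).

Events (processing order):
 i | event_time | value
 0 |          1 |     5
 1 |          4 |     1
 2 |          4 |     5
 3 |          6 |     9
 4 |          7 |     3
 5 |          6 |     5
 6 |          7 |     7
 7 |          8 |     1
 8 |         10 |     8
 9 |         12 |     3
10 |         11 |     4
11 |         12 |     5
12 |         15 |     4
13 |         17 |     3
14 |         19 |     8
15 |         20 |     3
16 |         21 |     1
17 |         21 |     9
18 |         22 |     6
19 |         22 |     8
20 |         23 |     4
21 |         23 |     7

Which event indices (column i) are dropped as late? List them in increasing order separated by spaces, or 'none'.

none

i=0 t=1 v=5: → [0,2); WM=1
i=1 t=4 v=1: → [4,6); WM=4; [0,2) fires=5
i=2 t=4 v=5: → [4,6); WM=4
i=3 t=6 v=9: → [6,8); WM=6; [4,6) fires=5
i=4 t=7 v=3: → [6,8); WM=7
i=5 t=6 v=5: → [6,8); WM=7
i=6 t=7 v=7: → [6,8); WM=7
i=7 t=8 v=1: → [8,10); WM=8; [6,8) fires=9
i=8 t=10 v=8: → [10,12); WM=10; [8,10) fires=1
i=9 t=12 v=3: → [12,14); WM=12; [10,12) fires=8
i=10 t=11 v=4: → [10,12); WM=12
i=11 t=12 v=5: → [12,14); WM=12
i=12 t=15 v=4: → [14,16); WM=15; [12,14) fires=5
i=13 t=17 v=3: → [16,18); WM=17; [14,16) fires=4
i=14 t=19 v=8: → [18,20); WM=19; [16,18) fires=3
i=15 t=20 v=3: → [20,22); WM=20; [18,20) fires=8
i=16 t=21 v=1: → [20,22); WM=21
i=17 t=21 v=9: → [20,22); WM=21
i=18 t=22 v=6: → [22,24); WM=22; [20,22) fires=9
i=19 t=22 v=8: → [22,24); WM=22
i=20 t=23 v=4: → [22,24); WM=23
i=21 t=23 v=7: → [22,24); WM=23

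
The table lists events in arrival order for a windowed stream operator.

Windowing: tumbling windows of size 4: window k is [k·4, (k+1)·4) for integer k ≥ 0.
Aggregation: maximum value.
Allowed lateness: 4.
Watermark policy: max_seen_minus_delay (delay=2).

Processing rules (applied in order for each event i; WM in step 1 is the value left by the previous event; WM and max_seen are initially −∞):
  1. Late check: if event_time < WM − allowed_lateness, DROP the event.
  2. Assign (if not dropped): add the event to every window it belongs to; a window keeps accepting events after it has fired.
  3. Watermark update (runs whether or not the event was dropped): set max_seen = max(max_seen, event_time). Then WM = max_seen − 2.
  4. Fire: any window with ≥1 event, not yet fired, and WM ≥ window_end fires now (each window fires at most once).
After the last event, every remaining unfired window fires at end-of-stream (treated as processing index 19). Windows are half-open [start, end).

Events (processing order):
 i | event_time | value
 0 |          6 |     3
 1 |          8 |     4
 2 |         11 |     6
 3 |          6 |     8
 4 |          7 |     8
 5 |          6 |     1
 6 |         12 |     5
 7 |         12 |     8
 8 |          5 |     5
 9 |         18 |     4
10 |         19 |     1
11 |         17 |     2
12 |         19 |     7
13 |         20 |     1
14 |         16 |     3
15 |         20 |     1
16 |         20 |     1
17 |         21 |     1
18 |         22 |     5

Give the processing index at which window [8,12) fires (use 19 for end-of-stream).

i=0 t=6 v=3: → [4,8); WM=4
i=1 t=8 v=4: → [8,12); WM=6
i=2 t=11 v=6: → [8,12); WM=9; [4,8) fires=3
i=3 t=6 v=8: → [4,8); WM=9
i=4 t=7 v=8: → [4,8); WM=9
i=5 t=6 v=1: → [4,8); WM=9
i=6 t=12 v=5: → [12,16); WM=10
i=7 t=12 v=8: → [12,16); WM=10
i=8 t=5 v=5: DROP (t<10-4); WM=10
i=9 t=18 v=4: → [16,20); WM=16; [8,12) fires=6 [12,16) fires=8
i=10 t=19 v=1: → [16,20); WM=17
i=11 t=17 v=2: → [16,20); WM=17
i=12 t=19 v=7: → [16,20); WM=17
i=13 t=20 v=1: → [20,24); WM=18
i=14 t=16 v=3: → [16,20); WM=18
i=15 t=20 v=1: → [20,24); WM=18
i=16 t=20 v=1: → [20,24); WM=18
i=17 t=21 v=1: → [20,24); WM=19
i=18 t=22 v=5: → [20,24); WM=20; [16,20) fires=7

9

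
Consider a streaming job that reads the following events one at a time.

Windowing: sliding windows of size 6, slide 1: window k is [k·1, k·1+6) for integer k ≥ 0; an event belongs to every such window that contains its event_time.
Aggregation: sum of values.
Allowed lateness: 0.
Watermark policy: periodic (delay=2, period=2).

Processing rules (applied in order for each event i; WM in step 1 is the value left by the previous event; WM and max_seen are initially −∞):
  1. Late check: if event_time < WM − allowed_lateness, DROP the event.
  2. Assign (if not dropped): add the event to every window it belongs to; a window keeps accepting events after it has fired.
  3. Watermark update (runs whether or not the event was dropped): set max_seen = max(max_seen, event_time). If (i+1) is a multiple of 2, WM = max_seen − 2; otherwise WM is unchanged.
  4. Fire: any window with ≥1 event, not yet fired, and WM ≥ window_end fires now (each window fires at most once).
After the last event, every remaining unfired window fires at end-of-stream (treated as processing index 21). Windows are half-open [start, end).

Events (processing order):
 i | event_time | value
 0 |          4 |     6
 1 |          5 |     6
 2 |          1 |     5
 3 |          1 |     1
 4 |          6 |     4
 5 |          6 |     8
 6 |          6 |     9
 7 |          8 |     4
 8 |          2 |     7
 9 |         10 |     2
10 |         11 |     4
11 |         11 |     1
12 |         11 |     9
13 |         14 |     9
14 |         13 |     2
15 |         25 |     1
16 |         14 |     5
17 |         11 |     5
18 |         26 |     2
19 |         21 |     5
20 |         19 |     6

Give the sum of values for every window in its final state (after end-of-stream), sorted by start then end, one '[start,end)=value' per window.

[0,6)=12 [1,7)=33 [2,8)=33 [3,9)=37 [4,10)=37 [5,11)=33 [6,12)=41 [7,13)=20 [8,14)=22 [9,15)=27 [10,16)=27 [11,17)=25 [12,18)=11 [13,19)=11 [14,20)=9 [20,26)=1 [21,27)=3 [22,28)=3 [23,29)=3 [24,30)=3 [25,31)=3 [26,32)=2

i=0 t=4 v=6: → [4,10),[3,9),[2,8),[1,7),[0,6); WM=−∞
i=1 t=5 v=6: → [5,11),[4,10),[3,9),[2,8),[1,7),[0,6); WM=3
i=2 t=1 v=5: DROP (t<3-0); WM=3
i=3 t=1 v=1: DROP (t<3-0); WM=3
i=4 t=6 v=4: → [6,12),[5,11),[4,10),[3,9),[2,8),[1,7); WM=3
i=5 t=6 v=8: → [6,12),[5,11),[4,10),[3,9),[2,8),[1,7); WM=4
i=6 t=6 v=9: → [6,12),[5,11),[4,10),[3,9),[2,8),[1,7); WM=4
i=7 t=8 v=4: → [8,14),[7,13),[6,12),[5,11),[4,10),[3,9); WM=6; [0,6) fires=12
i=8 t=2 v=7: DROP (t<6-0); WM=6
i=9 t=10 v=2: → [10,16),[9,15),[8,14),[7,13),[6,12),[5,11); WM=8; [1,7) fires=33 [2,8) fires=33
i=10 t=11 v=4: → [11,17),[10,16),[9,15),[8,14),[7,13),[6,12); WM=8
i=11 t=11 v=1: → [11,17),[10,16),[9,15),[8,14),[7,13),[6,12); WM=9; [3,9) fires=37
i=12 t=11 v=9: → [11,17),[10,16),[9,15),[8,14),[7,13),[6,12); WM=9
i=13 t=14 v=9: → [14,20),[13,19),[12,18),[11,17),[10,16),[9,15); WM=12; [4,10) fires=37 [5,11) fires=33 [6,12) fires=41
i=14 t=13 v=2: → [13,19),[12,18),[11,17),[10,16),[9,15),[8,14); WM=12
i=15 t=25 v=1: → [25,31),[24,30),[23,29),[22,28),[21,27),[20,26); WM=23; [7,13) fires=20 [8,14) fires=22 [9,15) fires=27 [10,16) fires=27 [11,17) fires=25 [12,18) fires=11 [13,19) fires=11 [14,20) fires=9
i=16 t=14 v=5: DROP (t<23-0); WM=23
i=17 t=11 v=5: DROP (t<23-0); WM=23
i=18 t=26 v=2: → [26,32),[25,31),[24,30),[23,29),[22,28),[21,27); WM=23
i=19 t=21 v=5: DROP (t<23-0); WM=24
i=20 t=19 v=6: DROP (t<24-0); WM=24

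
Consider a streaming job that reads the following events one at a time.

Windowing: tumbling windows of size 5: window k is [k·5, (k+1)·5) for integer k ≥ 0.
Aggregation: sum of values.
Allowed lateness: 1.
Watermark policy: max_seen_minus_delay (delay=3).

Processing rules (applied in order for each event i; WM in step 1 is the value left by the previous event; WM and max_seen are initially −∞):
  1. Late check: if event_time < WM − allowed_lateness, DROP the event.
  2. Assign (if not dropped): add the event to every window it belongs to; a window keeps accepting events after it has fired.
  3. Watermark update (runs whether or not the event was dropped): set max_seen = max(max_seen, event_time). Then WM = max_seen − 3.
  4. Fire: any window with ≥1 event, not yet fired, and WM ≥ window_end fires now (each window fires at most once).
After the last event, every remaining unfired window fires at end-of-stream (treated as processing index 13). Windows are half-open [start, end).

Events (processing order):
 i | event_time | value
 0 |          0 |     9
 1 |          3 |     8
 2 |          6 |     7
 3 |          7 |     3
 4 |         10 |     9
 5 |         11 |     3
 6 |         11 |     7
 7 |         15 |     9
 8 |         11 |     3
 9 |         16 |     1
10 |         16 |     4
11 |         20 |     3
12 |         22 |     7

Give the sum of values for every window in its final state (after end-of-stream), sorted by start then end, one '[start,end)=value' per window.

[0,5)=17 [5,10)=10 [10,15)=22 [15,20)=14 [20,25)=10

i=0 t=0 v=9: → [0,5); WM=-3
i=1 t=3 v=8: → [0,5); WM=0
i=2 t=6 v=7: → [5,10); WM=3
i=3 t=7 v=3: → [5,10); WM=4
i=4 t=10 v=9: → [10,15); WM=7; [0,5) fires=17
i=5 t=11 v=3: → [10,15); WM=8
i=6 t=11 v=7: → [10,15); WM=8
i=7 t=15 v=9: → [15,20); WM=12; [5,10) fires=10
i=8 t=11 v=3: → [10,15); WM=12
i=9 t=16 v=1: → [15,20); WM=13
i=10 t=16 v=4: → [15,20); WM=13
i=11 t=20 v=3: → [20,25); WM=17; [10,15) fires=22
i=12 t=22 v=7: → [20,25); WM=19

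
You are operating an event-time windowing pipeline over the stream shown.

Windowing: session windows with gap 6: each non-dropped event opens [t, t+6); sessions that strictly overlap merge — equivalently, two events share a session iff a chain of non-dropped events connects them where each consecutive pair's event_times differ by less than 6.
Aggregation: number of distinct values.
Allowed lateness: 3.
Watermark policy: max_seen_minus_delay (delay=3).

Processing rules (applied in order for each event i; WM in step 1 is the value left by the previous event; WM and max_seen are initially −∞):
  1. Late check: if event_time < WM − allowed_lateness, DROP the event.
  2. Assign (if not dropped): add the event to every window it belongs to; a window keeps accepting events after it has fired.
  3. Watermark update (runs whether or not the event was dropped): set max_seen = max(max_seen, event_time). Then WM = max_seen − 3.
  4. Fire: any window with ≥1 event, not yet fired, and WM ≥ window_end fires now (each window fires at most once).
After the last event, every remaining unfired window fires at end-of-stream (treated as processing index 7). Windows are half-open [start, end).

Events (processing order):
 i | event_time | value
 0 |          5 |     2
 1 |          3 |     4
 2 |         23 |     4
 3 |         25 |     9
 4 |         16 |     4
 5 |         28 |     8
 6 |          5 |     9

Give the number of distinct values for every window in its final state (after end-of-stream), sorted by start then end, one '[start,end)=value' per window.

i=0 t=5 v=2: → [5,11); WM=2
i=1 t=3 v=4: → [3,11); WM=2
i=2 t=23 v=4: → [23,29); WM=20
i=3 t=25 v=9: → [23,31); WM=22
i=4 t=16 v=4: DROP (t<22-3); WM=22
i=5 t=28 v=8: → [23,34); WM=25
i=6 t=5 v=9: DROP (t<25-3); WM=25

[3,11)=2 [23,34)=3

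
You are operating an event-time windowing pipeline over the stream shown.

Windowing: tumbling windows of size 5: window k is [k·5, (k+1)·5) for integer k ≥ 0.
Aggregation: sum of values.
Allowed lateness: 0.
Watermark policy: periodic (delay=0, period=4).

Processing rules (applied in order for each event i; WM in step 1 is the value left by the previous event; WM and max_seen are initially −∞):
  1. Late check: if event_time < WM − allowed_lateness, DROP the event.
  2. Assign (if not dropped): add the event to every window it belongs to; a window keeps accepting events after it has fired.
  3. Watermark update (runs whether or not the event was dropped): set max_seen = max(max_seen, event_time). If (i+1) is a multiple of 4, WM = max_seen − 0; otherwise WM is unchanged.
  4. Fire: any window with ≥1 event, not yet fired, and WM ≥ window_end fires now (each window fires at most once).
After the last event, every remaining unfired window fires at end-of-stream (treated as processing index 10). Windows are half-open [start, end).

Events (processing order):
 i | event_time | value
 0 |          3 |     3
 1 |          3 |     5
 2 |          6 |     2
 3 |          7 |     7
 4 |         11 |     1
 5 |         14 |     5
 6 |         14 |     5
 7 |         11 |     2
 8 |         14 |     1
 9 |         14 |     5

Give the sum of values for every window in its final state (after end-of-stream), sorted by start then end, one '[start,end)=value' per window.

i=0 t=3 v=3: → [0,5); WM=−∞
i=1 t=3 v=5: → [0,5); WM=−∞
i=2 t=6 v=2: → [5,10); WM=−∞
i=3 t=7 v=7: → [5,10); WM=7; [0,5) fires=8
i=4 t=11 v=1: → [10,15); WM=7
i=5 t=14 v=5: → [10,15); WM=7
i=6 t=14 v=5: → [10,15); WM=7
i=7 t=11 v=2: → [10,15); WM=14; [5,10) fires=9
i=8 t=14 v=1: → [10,15); WM=14
i=9 t=14 v=5: → [10,15); WM=14

[0,5)=8 [5,10)=9 [10,15)=19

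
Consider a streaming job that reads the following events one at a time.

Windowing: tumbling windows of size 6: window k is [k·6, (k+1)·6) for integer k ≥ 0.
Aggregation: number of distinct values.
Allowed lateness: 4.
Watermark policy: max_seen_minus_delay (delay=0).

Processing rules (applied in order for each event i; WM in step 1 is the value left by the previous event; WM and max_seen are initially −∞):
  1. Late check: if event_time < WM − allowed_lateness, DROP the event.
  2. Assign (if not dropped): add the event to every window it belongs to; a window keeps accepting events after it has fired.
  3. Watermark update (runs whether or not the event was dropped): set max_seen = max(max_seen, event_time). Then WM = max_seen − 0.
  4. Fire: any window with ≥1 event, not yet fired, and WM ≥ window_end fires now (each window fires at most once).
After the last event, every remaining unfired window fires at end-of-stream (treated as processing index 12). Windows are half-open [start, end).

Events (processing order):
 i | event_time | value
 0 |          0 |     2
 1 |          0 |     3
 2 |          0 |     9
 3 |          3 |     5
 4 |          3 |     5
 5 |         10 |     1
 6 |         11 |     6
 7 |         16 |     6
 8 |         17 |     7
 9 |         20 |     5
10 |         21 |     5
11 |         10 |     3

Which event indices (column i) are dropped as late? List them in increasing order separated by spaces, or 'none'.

i=0 t=0 v=2: → [0,6); WM=0
i=1 t=0 v=3: → [0,6); WM=0
i=2 t=0 v=9: → [0,6); WM=0
i=3 t=3 v=5: → [0,6); WM=3
i=4 t=3 v=5: → [0,6); WM=3
i=5 t=10 v=1: → [6,12); WM=10; [0,6) fires=4
i=6 t=11 v=6: → [6,12); WM=11
i=7 t=16 v=6: → [12,18); WM=16; [6,12) fires=2
i=8 t=17 v=7: → [12,18); WM=17
i=9 t=20 v=5: → [18,24); WM=20; [12,18) fires=2
i=10 t=21 v=5: → [18,24); WM=21
i=11 t=10 v=3: DROP (t<21-4); WM=21

11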